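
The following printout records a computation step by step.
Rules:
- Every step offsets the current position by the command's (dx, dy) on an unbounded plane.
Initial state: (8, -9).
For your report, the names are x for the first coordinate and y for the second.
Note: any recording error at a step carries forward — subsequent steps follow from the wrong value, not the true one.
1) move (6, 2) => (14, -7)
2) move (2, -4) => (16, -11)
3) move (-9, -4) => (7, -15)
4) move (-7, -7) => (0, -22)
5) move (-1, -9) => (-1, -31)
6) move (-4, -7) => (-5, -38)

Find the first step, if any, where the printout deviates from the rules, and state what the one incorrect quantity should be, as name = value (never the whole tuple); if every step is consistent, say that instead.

no error

Recomputing the run from the initial state:
step 1: x = 14, y = -7
step 2: x = 16, y = -11
step 3: x = 7, y = -15
step 4: x = 0, y = -22
step 5: x = -1, y = -31
step 6: x = -5, y = -38
This matches the printout at every step.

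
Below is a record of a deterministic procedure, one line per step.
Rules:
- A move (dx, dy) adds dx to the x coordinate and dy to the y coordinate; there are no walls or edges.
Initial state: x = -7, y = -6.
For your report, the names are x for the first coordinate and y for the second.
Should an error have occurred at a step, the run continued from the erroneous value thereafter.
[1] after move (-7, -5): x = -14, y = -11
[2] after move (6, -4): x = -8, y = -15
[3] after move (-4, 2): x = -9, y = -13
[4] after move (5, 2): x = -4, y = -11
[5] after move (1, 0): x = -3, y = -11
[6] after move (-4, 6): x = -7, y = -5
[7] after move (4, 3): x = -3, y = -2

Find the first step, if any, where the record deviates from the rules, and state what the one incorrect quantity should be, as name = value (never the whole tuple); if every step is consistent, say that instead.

Step 1: x = -7 + (-7) = -14, y = -6 + (-5) = -11 — same as recorded.
Step 2: x = -14 + (6) = -8, y = -11 + (-4) = -15 — checks out.
Step 3: x = -8 + (-4) = -12, y = -15 + (2) = -13 — a discrepancy with the record.
The audit stops at step 3: the recorded entry is wrong and should be x = -12.

step 3, x = -12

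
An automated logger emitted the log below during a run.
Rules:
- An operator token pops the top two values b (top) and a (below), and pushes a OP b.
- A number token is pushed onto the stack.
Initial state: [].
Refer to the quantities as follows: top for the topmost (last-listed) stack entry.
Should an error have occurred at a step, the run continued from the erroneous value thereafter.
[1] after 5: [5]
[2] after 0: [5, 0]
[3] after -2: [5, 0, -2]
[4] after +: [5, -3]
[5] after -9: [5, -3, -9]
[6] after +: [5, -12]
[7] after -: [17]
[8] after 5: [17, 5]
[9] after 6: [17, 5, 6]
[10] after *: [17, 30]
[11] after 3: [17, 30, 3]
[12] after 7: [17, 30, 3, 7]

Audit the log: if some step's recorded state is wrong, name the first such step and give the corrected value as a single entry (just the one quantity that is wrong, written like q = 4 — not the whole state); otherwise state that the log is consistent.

step 4, top = -2

step 1: push 5: top = 5 -> confirmed correct
step 2: push 0: top = 0 -> same as recorded
step 3: push -2: top = -2 -> verified
step 4: 0 + -2 = -2 -> first mismatch against the log
That makes step 4 the first incorrect line — top = -2 is what it should show.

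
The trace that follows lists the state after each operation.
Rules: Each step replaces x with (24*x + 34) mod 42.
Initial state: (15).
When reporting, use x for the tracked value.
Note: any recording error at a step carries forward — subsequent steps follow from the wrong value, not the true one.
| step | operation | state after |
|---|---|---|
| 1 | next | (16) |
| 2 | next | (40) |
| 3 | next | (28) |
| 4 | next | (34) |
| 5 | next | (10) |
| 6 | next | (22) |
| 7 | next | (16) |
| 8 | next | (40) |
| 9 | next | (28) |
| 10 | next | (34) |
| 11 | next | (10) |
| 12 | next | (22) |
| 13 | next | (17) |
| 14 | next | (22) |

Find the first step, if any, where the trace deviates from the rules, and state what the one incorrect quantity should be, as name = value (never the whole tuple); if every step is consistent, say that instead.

1. x = (24*15 + 34) mod 42 = 16 (verified)
2. x = (24*16 + 34) mod 42 = 40 (matches)
3. x = (24*40 + 34) mod 42 = 28 (checks out)
4. x = (24*28 + 34) mod 42 = 34 (in agreement)
5. x = (24*34 + 34) mod 42 = 10 (matches)
6. x = (24*10 + 34) mod 42 = 22 (confirmed correct)
7. x = (24*22 + 34) mod 42 = 16 (checks out)
8. x = (24*16 + 34) mod 42 = 40 (checks out)
9. x = (24*40 + 34) mod 42 = 28 (matches)
10. x = (24*28 + 34) mod 42 = 34 (consistent with the trace)
11. x = (24*34 + 34) mod 42 = 10 (in agreement)
12. x = (24*10 + 34) mod 42 = 22 (checks out)
13. x = (24*22 + 34) mod 42 = 16 (a discrepancy with the trace)
So the first discrepancy is step 13, where the right value is x = 16.

step 13, x = 16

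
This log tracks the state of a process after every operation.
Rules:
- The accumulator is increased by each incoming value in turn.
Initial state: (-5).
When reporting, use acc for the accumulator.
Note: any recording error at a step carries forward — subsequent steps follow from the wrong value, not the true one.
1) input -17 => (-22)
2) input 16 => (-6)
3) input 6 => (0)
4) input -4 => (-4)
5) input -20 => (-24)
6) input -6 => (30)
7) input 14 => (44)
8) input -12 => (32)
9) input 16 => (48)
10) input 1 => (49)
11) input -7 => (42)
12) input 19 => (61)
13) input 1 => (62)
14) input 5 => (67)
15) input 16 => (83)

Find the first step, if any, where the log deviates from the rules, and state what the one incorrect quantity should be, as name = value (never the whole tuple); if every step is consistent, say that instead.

Step 1: acc = -5 + -17 = -22 — in agreement.
Step 2: acc = -22 + 16 = -6 — consistent with the log.
Step 3: acc = -6 + 6 = 0 — checks out.
Step 4: acc = 0 + -4 = -4 — checks out.
Step 5: acc = -4 + -20 = -24 — consistent with the log.
Step 6: acc = -24 + -6 = -30 — first mismatch against the log.
The audit stops at step 6: the recorded entry is wrong and should be acc = -30.

step 6, acc = -30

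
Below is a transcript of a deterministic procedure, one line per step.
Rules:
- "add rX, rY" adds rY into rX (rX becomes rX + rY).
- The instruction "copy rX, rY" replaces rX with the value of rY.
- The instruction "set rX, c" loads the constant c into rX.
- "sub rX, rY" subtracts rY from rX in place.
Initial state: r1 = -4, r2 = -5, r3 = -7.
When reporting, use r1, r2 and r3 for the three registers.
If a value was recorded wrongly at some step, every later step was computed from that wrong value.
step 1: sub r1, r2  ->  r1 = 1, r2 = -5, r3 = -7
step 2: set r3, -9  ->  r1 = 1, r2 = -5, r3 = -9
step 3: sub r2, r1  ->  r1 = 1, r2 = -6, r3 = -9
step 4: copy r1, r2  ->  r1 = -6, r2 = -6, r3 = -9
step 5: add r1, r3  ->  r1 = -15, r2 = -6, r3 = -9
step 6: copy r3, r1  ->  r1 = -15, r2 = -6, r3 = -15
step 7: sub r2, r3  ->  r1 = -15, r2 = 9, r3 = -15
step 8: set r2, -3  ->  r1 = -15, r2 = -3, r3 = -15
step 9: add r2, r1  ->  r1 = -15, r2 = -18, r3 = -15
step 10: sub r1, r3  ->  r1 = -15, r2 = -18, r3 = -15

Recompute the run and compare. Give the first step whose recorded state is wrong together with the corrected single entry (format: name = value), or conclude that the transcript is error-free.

Recomputing the run from the initial state:
step 1: r1 = 1, r2 = -5, r3 = -7
step 2: r1 = 1, r2 = -5, r3 = -9
step 3: r1 = 1, r2 = -6, r3 = -9
step 4: r1 = -6, r2 = -6, r3 = -9
step 5: r1 = -15, r2 = -6, r3 = -9
step 6: r1 = -15, r2 = -6, r3 = -15
step 7: r1 = -15, r2 = 9, r3 = -15
step 8: r1 = -15, r2 = -3, r3 = -15
step 9: r1 = -15, r2 = -18, r3 = -15
step 10: r1 = 0, r2 = -18, r3 = -15
The first disagreement with the transcript is at step 10, where the value should be r1 = 0.

step 10, r1 = 0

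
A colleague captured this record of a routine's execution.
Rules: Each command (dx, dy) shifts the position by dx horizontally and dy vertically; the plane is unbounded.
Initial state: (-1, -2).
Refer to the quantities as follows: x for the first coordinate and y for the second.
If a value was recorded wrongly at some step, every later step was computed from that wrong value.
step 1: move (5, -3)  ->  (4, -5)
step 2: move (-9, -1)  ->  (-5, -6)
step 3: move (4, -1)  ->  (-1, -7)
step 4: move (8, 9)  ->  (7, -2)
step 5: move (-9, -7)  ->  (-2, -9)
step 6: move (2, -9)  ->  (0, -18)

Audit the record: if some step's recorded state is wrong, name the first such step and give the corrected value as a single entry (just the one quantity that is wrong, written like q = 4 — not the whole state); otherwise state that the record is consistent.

Step 1: x = -1 + (5) = 4, y = -2 + (-3) = -5 — matches.
Step 2: x = 4 + (-9) = -5, y = -5 + (-1) = -6 — verified.
Step 3: x = -5 + (4) = -1, y = -6 + (-1) = -7 — matches.
Step 4: x = -1 + (8) = 7, y = -7 + (9) = 2 — this is not what the record shows.
That makes step 4 the first incorrect line — y = 2 is what it should show.

step 4, y = 2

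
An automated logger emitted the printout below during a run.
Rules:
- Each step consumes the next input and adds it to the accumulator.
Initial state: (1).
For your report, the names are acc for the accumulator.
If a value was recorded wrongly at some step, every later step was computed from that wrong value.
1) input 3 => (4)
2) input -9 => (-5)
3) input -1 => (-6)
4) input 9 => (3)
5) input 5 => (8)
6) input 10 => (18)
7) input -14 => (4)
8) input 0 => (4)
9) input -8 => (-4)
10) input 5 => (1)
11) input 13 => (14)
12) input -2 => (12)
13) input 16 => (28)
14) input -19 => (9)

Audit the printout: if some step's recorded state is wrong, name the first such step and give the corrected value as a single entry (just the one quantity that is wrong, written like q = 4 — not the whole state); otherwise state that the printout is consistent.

Recomputing the run from the initial state:
step 1: acc = 4
step 2: acc = -5
step 3: acc = -6
step 4: acc = 3
step 5: acc = 8
step 6: acc = 18
step 7: acc = 4
step 8: acc = 4
step 9: acc = -4
step 10: acc = 1
step 11: acc = 14
step 12: acc = 12
step 13: acc = 28
step 14: acc = 9
This matches the printout at every step.

no error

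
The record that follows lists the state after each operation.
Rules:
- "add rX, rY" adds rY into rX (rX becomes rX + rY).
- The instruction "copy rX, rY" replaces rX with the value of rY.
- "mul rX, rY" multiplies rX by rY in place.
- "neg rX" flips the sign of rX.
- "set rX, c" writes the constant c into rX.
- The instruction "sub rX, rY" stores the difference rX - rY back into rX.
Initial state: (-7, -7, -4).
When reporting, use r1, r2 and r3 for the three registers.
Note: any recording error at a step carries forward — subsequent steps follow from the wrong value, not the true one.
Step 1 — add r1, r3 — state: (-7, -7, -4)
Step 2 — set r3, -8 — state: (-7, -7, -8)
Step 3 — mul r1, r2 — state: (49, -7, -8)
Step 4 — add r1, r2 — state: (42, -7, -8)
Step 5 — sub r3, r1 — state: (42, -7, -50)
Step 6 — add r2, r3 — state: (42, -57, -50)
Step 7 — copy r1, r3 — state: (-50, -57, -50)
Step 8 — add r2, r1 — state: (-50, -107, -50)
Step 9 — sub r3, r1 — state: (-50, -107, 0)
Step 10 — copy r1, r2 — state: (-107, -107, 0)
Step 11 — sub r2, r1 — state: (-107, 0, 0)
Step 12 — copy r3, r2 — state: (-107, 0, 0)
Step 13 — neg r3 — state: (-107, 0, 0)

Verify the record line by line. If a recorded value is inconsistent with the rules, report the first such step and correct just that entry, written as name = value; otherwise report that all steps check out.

1. r1 = -7 + -4 = -11 (the record disagrees here)
The earliest wrong entry is at step 1: it should read r1 = -11.

step 1, r1 = -11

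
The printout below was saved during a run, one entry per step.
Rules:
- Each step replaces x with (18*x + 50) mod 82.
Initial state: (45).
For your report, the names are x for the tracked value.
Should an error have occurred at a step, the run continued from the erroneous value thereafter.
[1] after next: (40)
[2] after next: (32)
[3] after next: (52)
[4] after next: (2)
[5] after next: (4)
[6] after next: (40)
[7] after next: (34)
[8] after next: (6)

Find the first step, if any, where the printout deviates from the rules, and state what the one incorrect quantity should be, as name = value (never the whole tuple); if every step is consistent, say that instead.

Recomputing the run from the initial state:
step 1: x = 40
step 2: x = 32
step 3: x = 52
step 4: x = 2
step 5: x = 4
step 6: x = 40
step 7: x = 32
step 8: x = 52
The first disagreement with the printout is at step 7, where the value should be x = 32.

step 7, x = 32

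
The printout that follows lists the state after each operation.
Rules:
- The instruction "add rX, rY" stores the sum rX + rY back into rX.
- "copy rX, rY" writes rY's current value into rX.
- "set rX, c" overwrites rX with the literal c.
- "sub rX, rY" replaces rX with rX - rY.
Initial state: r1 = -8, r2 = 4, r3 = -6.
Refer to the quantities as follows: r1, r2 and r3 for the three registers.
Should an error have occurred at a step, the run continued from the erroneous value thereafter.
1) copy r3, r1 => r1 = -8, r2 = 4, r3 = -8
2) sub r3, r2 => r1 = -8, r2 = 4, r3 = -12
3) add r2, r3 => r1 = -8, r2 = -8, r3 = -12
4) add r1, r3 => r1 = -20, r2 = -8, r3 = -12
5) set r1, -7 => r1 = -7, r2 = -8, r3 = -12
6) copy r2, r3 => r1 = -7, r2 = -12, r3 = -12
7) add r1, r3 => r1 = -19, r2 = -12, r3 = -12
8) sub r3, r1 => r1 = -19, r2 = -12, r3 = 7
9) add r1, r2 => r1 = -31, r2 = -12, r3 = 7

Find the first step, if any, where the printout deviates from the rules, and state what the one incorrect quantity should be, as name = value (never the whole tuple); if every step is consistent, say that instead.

no error

1. r3 = -8 (exactly as logged)
2. r3 = -8 - 4 = -12 (confirmed correct)
3. r2 = 4 + -12 = -8 (no discrepancy)
4. r1 = -8 + -12 = -20 (in agreement)
5. r1 = -7 (checks out)
6. r2 = -12 (agrees with the printout)
7. r1 = -7 + -12 = -19 (agrees with the printout)
8. r3 = -12 - -19 = 7 (in agreement)
9. r1 = -19 + -12 = -31 (confirmed correct)
All entries verified; no error found.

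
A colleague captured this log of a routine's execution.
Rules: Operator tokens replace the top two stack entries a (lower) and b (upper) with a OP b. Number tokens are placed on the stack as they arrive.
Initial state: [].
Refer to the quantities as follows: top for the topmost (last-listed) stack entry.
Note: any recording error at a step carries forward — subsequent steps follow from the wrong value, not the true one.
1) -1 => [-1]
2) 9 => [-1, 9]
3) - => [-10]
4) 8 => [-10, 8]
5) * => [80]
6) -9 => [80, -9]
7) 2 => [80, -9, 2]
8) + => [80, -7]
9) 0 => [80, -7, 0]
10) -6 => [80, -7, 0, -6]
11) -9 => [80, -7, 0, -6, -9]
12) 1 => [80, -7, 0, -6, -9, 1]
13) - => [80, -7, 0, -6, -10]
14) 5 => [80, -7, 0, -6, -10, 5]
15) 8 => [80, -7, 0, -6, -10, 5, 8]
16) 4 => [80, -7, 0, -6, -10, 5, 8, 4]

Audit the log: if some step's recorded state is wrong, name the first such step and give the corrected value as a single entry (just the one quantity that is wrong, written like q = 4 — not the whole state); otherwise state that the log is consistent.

step 5, top = -80

step 1: push -1: top = -1 -> in agreement
step 2: push 9: top = 9 -> matches
step 3: -1 - 9 = -10 -> agrees with the log
step 4: push 8: top = 8 -> matches
step 5: -10 * 8 = -80 -> a discrepancy with the log
Conclusion: step 5 carries the first error; the entry should be top = -80.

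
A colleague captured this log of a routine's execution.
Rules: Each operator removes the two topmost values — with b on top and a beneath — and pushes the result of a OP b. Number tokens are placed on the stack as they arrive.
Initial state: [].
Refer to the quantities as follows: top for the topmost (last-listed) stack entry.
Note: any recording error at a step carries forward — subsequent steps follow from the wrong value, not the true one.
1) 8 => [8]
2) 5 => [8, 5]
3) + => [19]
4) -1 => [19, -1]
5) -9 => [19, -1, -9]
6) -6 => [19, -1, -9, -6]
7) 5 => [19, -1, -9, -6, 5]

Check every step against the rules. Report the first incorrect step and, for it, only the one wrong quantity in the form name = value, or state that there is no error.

step 3, top = 13

1. push 8: top = 8 (exactly as logged)
2. push 5: top = 5 (no discrepancy)
3. 8 + 5 = 13 (the log has a different value)
The earliest wrong entry is at step 3: it should read top = 13.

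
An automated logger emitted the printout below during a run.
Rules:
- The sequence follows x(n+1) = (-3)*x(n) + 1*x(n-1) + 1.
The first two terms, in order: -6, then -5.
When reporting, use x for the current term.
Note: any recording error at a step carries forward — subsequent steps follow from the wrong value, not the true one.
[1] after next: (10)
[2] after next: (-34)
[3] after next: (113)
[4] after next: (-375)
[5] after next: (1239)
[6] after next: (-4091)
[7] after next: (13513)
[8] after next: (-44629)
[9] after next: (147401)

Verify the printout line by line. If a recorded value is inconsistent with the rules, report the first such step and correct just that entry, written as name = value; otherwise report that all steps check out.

step 4, x = -372

Recomputing the run from the initial state:
step 1: x = 10
step 2: x = -34
step 3: x = 113
step 4: x = -372
step 5: x = 1230
step 6: x = -4061
step 7: x = 13414
step 8: x = -44302
step 9: x = 146321
The first disagreement with the printout is at step 4, where the value should be x = -372.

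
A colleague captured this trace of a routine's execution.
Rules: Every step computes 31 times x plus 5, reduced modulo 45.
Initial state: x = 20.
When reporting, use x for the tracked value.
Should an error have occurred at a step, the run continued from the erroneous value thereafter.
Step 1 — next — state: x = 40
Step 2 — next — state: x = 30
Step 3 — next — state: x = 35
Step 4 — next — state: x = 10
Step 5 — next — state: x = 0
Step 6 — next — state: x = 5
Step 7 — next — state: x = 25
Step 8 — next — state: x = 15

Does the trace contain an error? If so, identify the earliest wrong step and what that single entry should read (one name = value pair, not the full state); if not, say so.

no error

Step 1: x = (31*20 + 5) mod 45 = 40 — checks out.
Step 2: x = (31*40 + 5) mod 45 = 30 — matches.
Step 3: x = (31*30 + 5) mod 45 = 35 — same as recorded.
Step 4: x = (31*35 + 5) mod 45 = 10 — consistent with the trace.
Step 5: x = (31*10 + 5) mod 45 = 0 — matches.
Step 6: x = (31*0 + 5) mod 45 = 5 — same as recorded.
Step 7: x = (31*5 + 5) mod 45 = 25 — checks out.
Step 8: x = (31*25 + 5) mod 45 = 15 — checks out.
Each recorded entry agrees with the recomputation.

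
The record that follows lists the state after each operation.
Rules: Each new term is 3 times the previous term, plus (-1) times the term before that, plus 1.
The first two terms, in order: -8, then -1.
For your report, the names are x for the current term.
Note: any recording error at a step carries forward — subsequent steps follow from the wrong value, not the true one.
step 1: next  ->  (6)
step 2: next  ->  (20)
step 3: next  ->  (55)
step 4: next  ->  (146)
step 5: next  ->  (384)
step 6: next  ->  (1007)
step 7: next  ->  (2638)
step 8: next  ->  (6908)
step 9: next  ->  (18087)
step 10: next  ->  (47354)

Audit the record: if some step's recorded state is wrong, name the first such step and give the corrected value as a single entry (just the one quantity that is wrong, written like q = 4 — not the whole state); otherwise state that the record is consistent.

Recomputing the run from the initial state:
step 1: x = 6
step 2: x = 20
step 3: x = 55
step 4: x = 146
step 5: x = 384
step 6: x = 1007
step 7: x = 2638
step 8: x = 6908
step 9: x = 18087
step 10: x = 47354
This matches the record at every step.

no error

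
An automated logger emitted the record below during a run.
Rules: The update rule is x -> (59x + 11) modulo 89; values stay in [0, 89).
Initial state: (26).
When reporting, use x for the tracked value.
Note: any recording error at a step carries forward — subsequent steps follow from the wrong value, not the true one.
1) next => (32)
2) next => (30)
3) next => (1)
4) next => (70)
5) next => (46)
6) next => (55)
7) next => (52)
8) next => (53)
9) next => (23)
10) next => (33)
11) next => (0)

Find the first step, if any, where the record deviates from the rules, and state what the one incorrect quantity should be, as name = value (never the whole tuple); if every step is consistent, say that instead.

step 5, x = 47

Recomputing the run from the initial state:
step 1: x = 32
step 2: x = 30
step 3: x = 1
step 4: x = 70
step 5: x = 47
step 6: x = 25
step 7: x = 62
step 8: x = 20
step 9: x = 34
step 10: x = 59
step 11: x = 21
The first disagreement with the record is at step 5, where the value should be x = 47.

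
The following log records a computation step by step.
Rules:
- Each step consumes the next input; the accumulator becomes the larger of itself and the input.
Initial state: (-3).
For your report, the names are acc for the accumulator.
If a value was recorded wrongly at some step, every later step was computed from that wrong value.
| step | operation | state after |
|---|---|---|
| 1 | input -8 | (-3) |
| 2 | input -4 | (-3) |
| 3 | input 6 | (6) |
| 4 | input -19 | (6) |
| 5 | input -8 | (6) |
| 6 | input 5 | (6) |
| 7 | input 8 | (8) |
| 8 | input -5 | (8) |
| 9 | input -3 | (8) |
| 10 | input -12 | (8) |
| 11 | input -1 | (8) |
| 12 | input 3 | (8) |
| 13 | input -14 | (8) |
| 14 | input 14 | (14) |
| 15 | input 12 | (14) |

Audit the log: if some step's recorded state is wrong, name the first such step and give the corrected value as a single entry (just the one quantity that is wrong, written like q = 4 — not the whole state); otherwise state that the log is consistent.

no error

Step 1: acc = max(-3, -8) = -3 — consistent with the log.
Step 2: acc = max(-3, -4) = -3 — in agreement.
Step 3: acc = max(-3, 6) = 6 — consistent with the log.
Step 4: acc = max(6, -19) = 6 — in agreement.
Step 5: acc = max(6, -8) = 6 — agrees with the log.
Step 6: acc = max(6, 5) = 6 — same as recorded.
Step 7: acc = max(6, 8) = 8 — verified.
Step 8: acc = max(8, -5) = 8 — verified.
Step 9: acc = max(8, -3) = 8 — in agreement.
Step 10: acc = max(8, -12) = 8 — checks out.
Step 11: acc = max(8, -1) = 8 — matches.
Step 12: acc = max(8, 3) = 8 — verified.
Step 13: acc = max(8, -14) = 8 — same as recorded.
Step 14: acc = max(8, 14) = 14 — consistent with the log.
Step 15: acc = max(14, 12) = 14 — exactly as logged.
All entries verified; no error found.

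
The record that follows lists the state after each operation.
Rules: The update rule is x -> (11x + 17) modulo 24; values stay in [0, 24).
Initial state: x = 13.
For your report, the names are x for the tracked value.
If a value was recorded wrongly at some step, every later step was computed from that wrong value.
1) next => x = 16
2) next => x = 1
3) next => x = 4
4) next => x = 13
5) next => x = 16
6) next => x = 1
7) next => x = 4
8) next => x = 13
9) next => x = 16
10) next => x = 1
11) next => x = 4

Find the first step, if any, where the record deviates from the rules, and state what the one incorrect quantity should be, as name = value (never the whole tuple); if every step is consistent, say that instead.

no error

Recomputing the run from the initial state:
step 1: x = 16
step 2: x = 1
step 3: x = 4
step 4: x = 13
step 5: x = 16
step 6: x = 1
step 7: x = 4
step 8: x = 13
step 9: x = 16
step 10: x = 1
step 11: x = 4
This matches the record at every step.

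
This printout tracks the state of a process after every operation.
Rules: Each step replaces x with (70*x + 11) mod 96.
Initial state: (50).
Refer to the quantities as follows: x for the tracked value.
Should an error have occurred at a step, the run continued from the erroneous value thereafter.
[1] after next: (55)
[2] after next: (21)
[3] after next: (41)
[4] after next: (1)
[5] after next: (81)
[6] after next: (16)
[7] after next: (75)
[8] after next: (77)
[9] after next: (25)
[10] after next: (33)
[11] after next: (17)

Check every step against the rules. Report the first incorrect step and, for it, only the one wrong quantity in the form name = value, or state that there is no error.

step 1: x = (70*50 + 11) mod 96 = 55 -> no discrepancy
step 2: x = (70*55 + 11) mod 96 = 21 -> no discrepancy
step 3: x = (70*21 + 11) mod 96 = 41 -> checks out
step 4: x = (70*41 + 11) mod 96 = 1 -> consistent with the printout
step 5: x = (70*1 + 11) mod 96 = 81 -> agrees with the printout
step 6: x = (70*81 + 11) mod 96 = 17 -> a discrepancy with the printout
The earliest wrong entry is at step 6: it should read x = 17.

step 6, x = 17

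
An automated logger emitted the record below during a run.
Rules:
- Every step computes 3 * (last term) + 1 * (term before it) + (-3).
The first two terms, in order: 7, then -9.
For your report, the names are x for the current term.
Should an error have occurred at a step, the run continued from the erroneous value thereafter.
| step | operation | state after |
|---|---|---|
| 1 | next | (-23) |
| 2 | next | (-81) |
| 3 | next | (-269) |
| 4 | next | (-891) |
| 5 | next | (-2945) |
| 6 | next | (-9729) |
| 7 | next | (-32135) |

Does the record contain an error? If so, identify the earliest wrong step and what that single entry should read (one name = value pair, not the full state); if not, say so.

no error

Recomputing the run from the initial state:
step 1: x = -23
step 2: x = -81
step 3: x = -269
step 4: x = -891
step 5: x = -2945
step 6: x = -9729
step 7: x = -32135
This matches the record at every step.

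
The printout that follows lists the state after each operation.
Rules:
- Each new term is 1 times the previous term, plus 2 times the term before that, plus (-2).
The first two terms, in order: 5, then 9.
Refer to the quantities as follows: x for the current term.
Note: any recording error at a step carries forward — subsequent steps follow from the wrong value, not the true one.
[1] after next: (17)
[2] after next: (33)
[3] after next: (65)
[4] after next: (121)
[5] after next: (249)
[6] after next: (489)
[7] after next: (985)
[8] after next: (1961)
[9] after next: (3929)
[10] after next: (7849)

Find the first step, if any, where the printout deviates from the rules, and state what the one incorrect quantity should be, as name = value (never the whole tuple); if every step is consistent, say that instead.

Recomputing the run from the initial state:
step 1: x = 17
step 2: x = 33
step 3: x = 65
step 4: x = 129
step 5: x = 257
step 6: x = 513
step 7: x = 1025
step 8: x = 2049
step 9: x = 4097
step 10: x = 8193
The first disagreement with the printout is at step 4, where the value should be x = 129.

step 4, x = 129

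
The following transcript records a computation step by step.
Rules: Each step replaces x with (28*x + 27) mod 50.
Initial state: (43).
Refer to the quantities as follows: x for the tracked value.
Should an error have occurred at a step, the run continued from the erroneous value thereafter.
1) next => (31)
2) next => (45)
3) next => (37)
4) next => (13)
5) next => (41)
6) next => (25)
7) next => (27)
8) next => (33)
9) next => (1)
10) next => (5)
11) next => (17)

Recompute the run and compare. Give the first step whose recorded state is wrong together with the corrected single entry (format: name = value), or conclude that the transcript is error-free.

Recomputing the run from the initial state:
step 1: x = 31
step 2: x = 45
step 3: x = 37
step 4: x = 13
step 5: x = 41
step 6: x = 25
step 7: x = 27
step 8: x = 33
step 9: x = 1
step 10: x = 5
step 11: x = 17
This matches the transcript at every step.

no error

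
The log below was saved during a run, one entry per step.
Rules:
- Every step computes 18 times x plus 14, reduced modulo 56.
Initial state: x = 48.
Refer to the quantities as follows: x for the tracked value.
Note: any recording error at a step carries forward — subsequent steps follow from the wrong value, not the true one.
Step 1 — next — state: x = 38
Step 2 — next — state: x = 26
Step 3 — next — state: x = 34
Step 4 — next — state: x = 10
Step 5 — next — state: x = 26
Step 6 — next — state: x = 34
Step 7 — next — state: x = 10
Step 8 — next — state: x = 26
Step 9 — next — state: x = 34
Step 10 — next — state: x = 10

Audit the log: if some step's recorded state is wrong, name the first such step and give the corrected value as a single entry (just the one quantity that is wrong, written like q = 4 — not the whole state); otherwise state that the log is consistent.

no error

Step 1: x = (18*48 + 14) mod 56 = 38 — consistent with the log.
Step 2: x = (18*38 + 14) mod 56 = 26 — same as recorded.
Step 3: x = (18*26 + 14) mod 56 = 34 — in agreement.
Step 4: x = (18*34 + 14) mod 56 = 10 — no discrepancy.
Step 5: x = (18*10 + 14) mod 56 = 26 — agrees with the log.
Step 6: x = (18*26 + 14) mod 56 = 34 — exactly as logged.
Step 7: x = (18*34 + 14) mod 56 = 10 — no discrepancy.
Step 8: x = (18*10 + 14) mod 56 = 26 — in agreement.
Step 9: x = (18*26 + 14) mod 56 = 34 — in agreement.
Step 10: x = (18*34 + 14) mod 56 = 10 — no discrepancy.
All steps check out; nothing to correct.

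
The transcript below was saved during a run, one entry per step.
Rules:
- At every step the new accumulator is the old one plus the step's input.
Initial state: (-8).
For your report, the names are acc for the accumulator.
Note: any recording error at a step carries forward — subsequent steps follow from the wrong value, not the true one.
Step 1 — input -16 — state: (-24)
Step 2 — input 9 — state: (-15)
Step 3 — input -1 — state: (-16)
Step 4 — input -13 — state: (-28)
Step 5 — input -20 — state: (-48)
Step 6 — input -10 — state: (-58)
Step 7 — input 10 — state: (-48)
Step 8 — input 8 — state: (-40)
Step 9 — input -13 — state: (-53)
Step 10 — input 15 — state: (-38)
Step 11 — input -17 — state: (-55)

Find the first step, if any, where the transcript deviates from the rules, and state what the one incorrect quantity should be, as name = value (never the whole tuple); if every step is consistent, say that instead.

step 1: acc = -8 + -16 = -24 -> agrees with the transcript
step 2: acc = -24 + 9 = -15 -> exactly as logged
step 3: acc = -15 + -1 = -16 -> matches
step 4: acc = -16 + -13 = -29 -> the recorded entry deviates here
First deviation found at step 4; the corrected entry is acc = -29.

step 4, acc = -29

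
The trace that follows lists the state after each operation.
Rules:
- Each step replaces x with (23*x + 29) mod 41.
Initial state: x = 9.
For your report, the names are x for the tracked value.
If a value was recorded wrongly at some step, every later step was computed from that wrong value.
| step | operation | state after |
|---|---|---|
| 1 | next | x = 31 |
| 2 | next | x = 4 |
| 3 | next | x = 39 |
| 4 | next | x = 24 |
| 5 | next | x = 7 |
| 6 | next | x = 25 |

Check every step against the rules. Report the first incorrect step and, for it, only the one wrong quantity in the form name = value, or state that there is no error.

step 6, x = 26

Recomputing the run from the initial state:
step 1: x = 31
step 2: x = 4
step 3: x = 39
step 4: x = 24
step 5: x = 7
step 6: x = 26
The first disagreement with the trace is at step 6, where the value should be x = 26.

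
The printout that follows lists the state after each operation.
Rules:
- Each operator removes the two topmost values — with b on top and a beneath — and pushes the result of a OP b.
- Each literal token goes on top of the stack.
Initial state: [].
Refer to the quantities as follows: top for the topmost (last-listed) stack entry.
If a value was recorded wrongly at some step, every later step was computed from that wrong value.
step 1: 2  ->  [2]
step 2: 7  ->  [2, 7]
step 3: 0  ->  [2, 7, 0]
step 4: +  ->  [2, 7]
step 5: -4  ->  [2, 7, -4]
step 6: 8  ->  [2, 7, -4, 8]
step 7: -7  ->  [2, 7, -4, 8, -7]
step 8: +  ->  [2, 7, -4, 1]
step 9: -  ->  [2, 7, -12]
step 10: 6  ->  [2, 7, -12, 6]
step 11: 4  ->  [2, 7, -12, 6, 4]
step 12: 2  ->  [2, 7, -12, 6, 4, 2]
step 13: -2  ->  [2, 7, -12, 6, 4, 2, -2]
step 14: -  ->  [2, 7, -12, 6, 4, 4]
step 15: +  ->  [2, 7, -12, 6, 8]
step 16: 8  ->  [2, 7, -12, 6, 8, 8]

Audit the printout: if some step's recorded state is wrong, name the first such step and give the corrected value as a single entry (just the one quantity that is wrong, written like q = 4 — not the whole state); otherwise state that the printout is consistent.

Recomputing the run from the initial state:
step 1: [2]
step 2: [2, 7]
step 3: [2, 7, 0]
step 4: [2, 7]
step 5: [2, 7, -4]
step 6: [2, 7, -4, 8]
step 7: [2, 7, -4, 8, -7]
step 8: [2, 7, -4, 1]
step 9: [2, 7, -5]
step 10: [2, 7, -5, 6]
step 11: [2, 7, -5, 6, 4]
step 12: [2, 7, -5, 6, 4, 2]
step 13: [2, 7, -5, 6, 4, 2, -2]
step 14: [2, 7, -5, 6, 4, 4]
step 15: [2, 7, -5, 6, 8]
step 16: [2, 7, -5, 6, 8, 8]
The first disagreement with the printout is at step 9, where the value should be top = -5.

step 9, top = -5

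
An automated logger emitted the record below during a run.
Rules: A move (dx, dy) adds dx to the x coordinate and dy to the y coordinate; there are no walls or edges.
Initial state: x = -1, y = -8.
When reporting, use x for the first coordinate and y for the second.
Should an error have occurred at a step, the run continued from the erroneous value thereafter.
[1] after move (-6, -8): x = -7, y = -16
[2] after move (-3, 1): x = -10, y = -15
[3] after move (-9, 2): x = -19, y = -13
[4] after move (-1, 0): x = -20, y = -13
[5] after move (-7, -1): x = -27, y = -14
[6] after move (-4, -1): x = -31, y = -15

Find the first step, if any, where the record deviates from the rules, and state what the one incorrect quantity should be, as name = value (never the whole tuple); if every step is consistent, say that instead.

no error

Step 1: x = -1 + (-6) = -7, y = -8 + (-8) = -16 — checks out.
Step 2: x = -7 + (-3) = -10, y = -16 + (1) = -15 — consistent with the record.
Step 3: x = -10 + (-9) = -19, y = -15 + (2) = -13 — verified.
Step 4: x = -19 + (-1) = -20, y = -13 + (0) = -13 — exactly as logged.
Step 5: x = -20 + (-7) = -27, y = -13 + (-1) = -14 — in agreement.
Step 6: x = -27 + (-4) = -31, y = -14 + (-1) = -15 — confirmed correct.
No step deviates from the rules.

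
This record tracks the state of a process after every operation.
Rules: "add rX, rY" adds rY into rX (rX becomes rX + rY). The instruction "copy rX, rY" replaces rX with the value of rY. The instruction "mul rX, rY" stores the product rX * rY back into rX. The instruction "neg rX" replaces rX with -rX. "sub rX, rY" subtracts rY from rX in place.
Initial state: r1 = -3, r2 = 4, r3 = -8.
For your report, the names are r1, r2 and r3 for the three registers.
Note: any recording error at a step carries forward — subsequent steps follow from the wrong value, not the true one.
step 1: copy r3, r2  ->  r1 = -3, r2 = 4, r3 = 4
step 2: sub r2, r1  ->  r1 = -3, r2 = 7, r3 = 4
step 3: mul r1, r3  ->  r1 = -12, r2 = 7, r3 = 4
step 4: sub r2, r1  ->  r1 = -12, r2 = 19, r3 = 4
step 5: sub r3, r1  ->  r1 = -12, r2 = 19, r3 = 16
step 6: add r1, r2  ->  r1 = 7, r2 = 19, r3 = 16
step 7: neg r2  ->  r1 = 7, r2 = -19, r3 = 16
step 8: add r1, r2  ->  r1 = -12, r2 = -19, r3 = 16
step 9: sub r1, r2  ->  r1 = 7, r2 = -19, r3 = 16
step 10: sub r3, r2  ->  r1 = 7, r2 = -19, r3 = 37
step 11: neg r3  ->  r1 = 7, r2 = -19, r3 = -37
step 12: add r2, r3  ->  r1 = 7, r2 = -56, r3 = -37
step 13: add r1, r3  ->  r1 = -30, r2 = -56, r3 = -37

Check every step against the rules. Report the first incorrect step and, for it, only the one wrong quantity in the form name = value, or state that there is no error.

step 10, r3 = 35

Recomputing the run from the initial state:
step 1: r1 = -3, r2 = 4, r3 = 4
step 2: r1 = -3, r2 = 7, r3 = 4
step 3: r1 = -12, r2 = 7, r3 = 4
step 4: r1 = -12, r2 = 19, r3 = 4
step 5: r1 = -12, r2 = 19, r3 = 16
step 6: r1 = 7, r2 = 19, r3 = 16
step 7: r1 = 7, r2 = -19, r3 = 16
step 8: r1 = -12, r2 = -19, r3 = 16
step 9: r1 = 7, r2 = -19, r3 = 16
step 10: r1 = 7, r2 = -19, r3 = 35
step 11: r1 = 7, r2 = -19, r3 = -35
step 12: r1 = 7, r2 = -54, r3 = -35
step 13: r1 = -28, r2 = -54, r3 = -35
The first disagreement with the record is at step 10, where the value should be r3 = 35.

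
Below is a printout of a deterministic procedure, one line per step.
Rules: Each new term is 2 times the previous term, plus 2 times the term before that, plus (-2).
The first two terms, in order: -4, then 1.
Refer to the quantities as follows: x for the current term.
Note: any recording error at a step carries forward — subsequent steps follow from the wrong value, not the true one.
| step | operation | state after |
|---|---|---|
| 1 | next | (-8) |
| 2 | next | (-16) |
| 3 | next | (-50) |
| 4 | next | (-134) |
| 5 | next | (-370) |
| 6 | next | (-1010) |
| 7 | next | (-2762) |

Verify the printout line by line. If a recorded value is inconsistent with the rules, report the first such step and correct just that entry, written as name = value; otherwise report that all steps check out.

no error

Recomputing the run from the initial state:
step 1: x = -8
step 2: x = -16
step 3: x = -50
step 4: x = -134
step 5: x = -370
step 6: x = -1010
step 7: x = -2762
This matches the printout at every step.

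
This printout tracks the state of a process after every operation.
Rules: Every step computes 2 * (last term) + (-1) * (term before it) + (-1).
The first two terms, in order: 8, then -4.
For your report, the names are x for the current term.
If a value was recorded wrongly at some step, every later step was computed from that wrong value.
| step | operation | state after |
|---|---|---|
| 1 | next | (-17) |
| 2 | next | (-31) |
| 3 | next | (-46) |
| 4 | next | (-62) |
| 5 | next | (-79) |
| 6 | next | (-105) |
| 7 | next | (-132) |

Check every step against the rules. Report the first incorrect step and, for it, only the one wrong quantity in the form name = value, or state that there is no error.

Recomputing the run from the initial state:
step 1: x = -17
step 2: x = -31
step 3: x = -46
step 4: x = -62
step 5: x = -79
step 6: x = -97
step 7: x = -116
The first disagreement with the printout is at step 6, where the value should be x = -97.

step 6, x = -97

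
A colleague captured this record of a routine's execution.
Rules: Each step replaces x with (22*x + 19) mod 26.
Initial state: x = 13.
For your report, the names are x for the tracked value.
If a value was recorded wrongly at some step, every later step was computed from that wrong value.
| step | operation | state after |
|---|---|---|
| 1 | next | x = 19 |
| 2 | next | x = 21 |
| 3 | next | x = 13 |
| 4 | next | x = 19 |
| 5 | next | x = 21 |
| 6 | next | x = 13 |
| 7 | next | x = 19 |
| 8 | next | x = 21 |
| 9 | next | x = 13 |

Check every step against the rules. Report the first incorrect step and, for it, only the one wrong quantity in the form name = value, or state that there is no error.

step 1: x = (22*13 + 19) mod 26 = 19 -> exactly as logged
step 2: x = (22*19 + 19) mod 26 = 21 -> checks out
step 3: x = (22*21 + 19) mod 26 = 13 -> agrees with the record
step 4: x = (22*13 + 19) mod 26 = 19 -> agrees with the record
step 5: x = (22*19 + 19) mod 26 = 21 -> consistent with the record
step 6: x = (22*21 + 19) mod 26 = 13 -> confirmed correct
step 7: x = (22*13 + 19) mod 26 = 19 -> in agreement
step 8: x = (22*19 + 19) mod 26 = 21 -> exactly as logged
step 9: x = (22*21 + 19) mod 26 = 13 -> verified
Every step is consistent.

no error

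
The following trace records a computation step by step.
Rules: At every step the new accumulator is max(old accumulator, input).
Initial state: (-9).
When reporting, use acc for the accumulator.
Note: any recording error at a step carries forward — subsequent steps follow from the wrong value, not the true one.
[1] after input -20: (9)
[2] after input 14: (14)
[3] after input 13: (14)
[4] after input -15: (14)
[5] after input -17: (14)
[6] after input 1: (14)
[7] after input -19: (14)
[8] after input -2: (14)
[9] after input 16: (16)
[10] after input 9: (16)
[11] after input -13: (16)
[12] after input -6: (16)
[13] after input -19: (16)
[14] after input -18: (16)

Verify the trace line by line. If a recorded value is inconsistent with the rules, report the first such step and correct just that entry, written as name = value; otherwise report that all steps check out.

step 1: acc = max(-9, -20) = -9 -> the trace has a different value
Conclusion: step 1 carries the first error; the entry should be acc = -9.

step 1, acc = -9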